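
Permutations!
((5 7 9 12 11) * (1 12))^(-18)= [0, 1, 2, 3, 4, 5, 6, 7, 8, 9, 10, 11, 12]= (12)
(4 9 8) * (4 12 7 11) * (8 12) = [0, 1, 2, 3, 9, 5, 6, 11, 8, 12, 10, 4, 7] = (4 9 12 7 11)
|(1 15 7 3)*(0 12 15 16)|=|(0 12 15 7 3 1 16)|=7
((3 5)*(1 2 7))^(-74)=(1 2 7)=[0, 2, 7, 3, 4, 5, 6, 1]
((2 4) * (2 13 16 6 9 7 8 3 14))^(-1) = (2 14 3 8 7 9 6 16 13 4) = [0, 1, 14, 8, 2, 5, 16, 9, 7, 6, 10, 11, 12, 4, 3, 15, 13]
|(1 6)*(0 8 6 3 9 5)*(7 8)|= |(0 7 8 6 1 3 9 5)|= 8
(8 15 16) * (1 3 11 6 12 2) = (1 3 11 6 12 2)(8 15 16) = [0, 3, 1, 11, 4, 5, 12, 7, 15, 9, 10, 6, 2, 13, 14, 16, 8]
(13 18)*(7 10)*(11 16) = [0, 1, 2, 3, 4, 5, 6, 10, 8, 9, 7, 16, 12, 18, 14, 15, 11, 17, 13] = (7 10)(11 16)(13 18)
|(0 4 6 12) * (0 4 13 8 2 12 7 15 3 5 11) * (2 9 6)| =30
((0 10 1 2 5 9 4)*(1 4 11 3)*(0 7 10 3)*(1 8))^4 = (0 2)(1 11)(3 5)(4 7 10)(8 9) = [2, 11, 0, 5, 7, 3, 6, 10, 9, 8, 4, 1]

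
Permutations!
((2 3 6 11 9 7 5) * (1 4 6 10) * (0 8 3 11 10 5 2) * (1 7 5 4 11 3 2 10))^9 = [5, 6, 8, 2, 3, 9, 4, 10, 0, 11, 7, 1] = (0 5 9 11 1 6 4 3 2 8)(7 10)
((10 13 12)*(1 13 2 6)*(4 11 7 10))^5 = (1 7 13 10 12 2 4 6 11) = [0, 7, 4, 3, 6, 5, 11, 13, 8, 9, 12, 1, 2, 10]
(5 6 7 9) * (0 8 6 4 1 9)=(0 8 6 7)(1 9 5 4)=[8, 9, 2, 3, 1, 4, 7, 0, 6, 5]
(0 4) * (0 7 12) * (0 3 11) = (0 4 7 12 3 11) = [4, 1, 2, 11, 7, 5, 6, 12, 8, 9, 10, 0, 3]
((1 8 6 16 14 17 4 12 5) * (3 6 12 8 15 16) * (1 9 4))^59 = (1 17 14 16 15)(3 6)(4 9 5 12 8) = [0, 17, 2, 6, 9, 12, 3, 7, 4, 5, 10, 11, 8, 13, 16, 1, 15, 14]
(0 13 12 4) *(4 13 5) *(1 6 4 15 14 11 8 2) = (0 5 15 14 11 8 2 1 6 4)(12 13) = [5, 6, 1, 3, 0, 15, 4, 7, 2, 9, 10, 8, 13, 12, 11, 14]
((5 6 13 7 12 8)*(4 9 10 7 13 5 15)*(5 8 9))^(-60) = (15) = [0, 1, 2, 3, 4, 5, 6, 7, 8, 9, 10, 11, 12, 13, 14, 15]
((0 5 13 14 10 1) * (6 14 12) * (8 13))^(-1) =(0 1 10 14 6 12 13 8 5) =[1, 10, 2, 3, 4, 0, 12, 7, 5, 9, 14, 11, 13, 8, 6]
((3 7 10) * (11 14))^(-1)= (3 10 7)(11 14)= [0, 1, 2, 10, 4, 5, 6, 3, 8, 9, 7, 14, 12, 13, 11]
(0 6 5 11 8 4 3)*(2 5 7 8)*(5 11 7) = [6, 1, 11, 0, 3, 7, 5, 8, 4, 9, 10, 2] = (0 6 5 7 8 4 3)(2 11)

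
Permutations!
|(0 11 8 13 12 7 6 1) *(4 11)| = |(0 4 11 8 13 12 7 6 1)| = 9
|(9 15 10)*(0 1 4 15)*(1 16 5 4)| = |(0 16 5 4 15 10 9)| = 7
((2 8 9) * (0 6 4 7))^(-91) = (0 6 4 7)(2 9 8) = [6, 1, 9, 3, 7, 5, 4, 0, 2, 8]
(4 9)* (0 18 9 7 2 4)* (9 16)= (0 18 16 9)(2 4 7)= [18, 1, 4, 3, 7, 5, 6, 2, 8, 0, 10, 11, 12, 13, 14, 15, 9, 17, 16]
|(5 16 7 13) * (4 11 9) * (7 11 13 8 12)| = |(4 13 5 16 11 9)(7 8 12)| = 6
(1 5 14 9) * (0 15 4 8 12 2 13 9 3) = (0 15 4 8 12 2 13 9 1 5 14 3) = [15, 5, 13, 0, 8, 14, 6, 7, 12, 1, 10, 11, 2, 9, 3, 4]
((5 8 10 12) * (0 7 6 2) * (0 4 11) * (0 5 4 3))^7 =(0 6 3 7 2)(4 11 5 8 10 12) =[6, 1, 0, 7, 11, 8, 3, 2, 10, 9, 12, 5, 4]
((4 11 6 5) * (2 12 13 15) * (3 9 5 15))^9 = (2 15 6 11 4 5 9 3 13 12) = [0, 1, 15, 13, 5, 9, 11, 7, 8, 3, 10, 4, 2, 12, 14, 6]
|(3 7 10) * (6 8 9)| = 3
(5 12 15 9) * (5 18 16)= [0, 1, 2, 3, 4, 12, 6, 7, 8, 18, 10, 11, 15, 13, 14, 9, 5, 17, 16]= (5 12 15 9 18 16)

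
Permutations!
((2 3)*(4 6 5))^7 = (2 3)(4 6 5) = [0, 1, 3, 2, 6, 4, 5]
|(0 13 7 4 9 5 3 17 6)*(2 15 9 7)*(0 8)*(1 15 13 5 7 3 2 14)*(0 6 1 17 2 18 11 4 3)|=|(0 5 18 11 4)(1 15 9 7 3 2 13 14 17)(6 8)|=90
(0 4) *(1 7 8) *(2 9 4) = (0 2 9 4)(1 7 8) = [2, 7, 9, 3, 0, 5, 6, 8, 1, 4]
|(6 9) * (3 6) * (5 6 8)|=|(3 8 5 6 9)|=5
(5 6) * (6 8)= [0, 1, 2, 3, 4, 8, 5, 7, 6]= (5 8 6)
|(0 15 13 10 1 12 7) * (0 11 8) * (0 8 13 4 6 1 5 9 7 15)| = |(1 12 15 4 6)(5 9 7 11 13 10)| = 30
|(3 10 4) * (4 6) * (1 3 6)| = |(1 3 10)(4 6)| = 6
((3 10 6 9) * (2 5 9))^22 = [0, 1, 10, 5, 4, 6, 3, 7, 8, 2, 9] = (2 10 9)(3 5 6)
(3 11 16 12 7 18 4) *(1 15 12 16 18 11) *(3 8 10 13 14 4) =(1 15 12 7 11 18 3)(4 8 10 13 14) =[0, 15, 2, 1, 8, 5, 6, 11, 10, 9, 13, 18, 7, 14, 4, 12, 16, 17, 3]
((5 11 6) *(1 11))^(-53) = (1 5 6 11) = [0, 5, 2, 3, 4, 6, 11, 7, 8, 9, 10, 1]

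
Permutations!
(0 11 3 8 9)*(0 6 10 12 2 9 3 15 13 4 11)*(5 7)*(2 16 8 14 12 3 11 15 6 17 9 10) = [0, 1, 10, 14, 15, 7, 2, 5, 11, 17, 3, 6, 16, 4, 12, 13, 8, 9] = (2 10 3 14 12 16 8 11 6)(4 15 13)(5 7)(9 17)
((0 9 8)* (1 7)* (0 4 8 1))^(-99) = (0 9 1 7)(4 8) = [9, 7, 2, 3, 8, 5, 6, 0, 4, 1]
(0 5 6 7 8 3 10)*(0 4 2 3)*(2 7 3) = (0 5 6 3 10 4 7 8) = [5, 1, 2, 10, 7, 6, 3, 8, 0, 9, 4]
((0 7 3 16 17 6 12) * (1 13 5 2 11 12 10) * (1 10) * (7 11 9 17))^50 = (0 12 11)(1 13 5 2 9 17 6)(3 7 16) = [12, 13, 9, 7, 4, 2, 1, 16, 8, 17, 10, 0, 11, 5, 14, 15, 3, 6]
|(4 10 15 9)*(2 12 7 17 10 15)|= |(2 12 7 17 10)(4 15 9)|= 15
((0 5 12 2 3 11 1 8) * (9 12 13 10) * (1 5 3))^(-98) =(0 3 11 5 13 10 9 12 2 1 8) =[3, 8, 1, 11, 4, 13, 6, 7, 0, 12, 9, 5, 2, 10]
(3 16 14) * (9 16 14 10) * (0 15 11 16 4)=(0 15 11 16 10 9 4)(3 14)=[15, 1, 2, 14, 0, 5, 6, 7, 8, 4, 9, 16, 12, 13, 3, 11, 10]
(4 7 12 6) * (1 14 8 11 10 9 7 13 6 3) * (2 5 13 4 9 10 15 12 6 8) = (1 14 2 5 13 8 11 15 12 3)(6 9 7) = [0, 14, 5, 1, 4, 13, 9, 6, 11, 7, 10, 15, 3, 8, 2, 12]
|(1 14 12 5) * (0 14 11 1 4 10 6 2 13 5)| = 6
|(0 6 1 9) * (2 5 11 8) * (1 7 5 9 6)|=|(0 1 6 7 5 11 8 2 9)|=9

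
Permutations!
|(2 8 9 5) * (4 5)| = |(2 8 9 4 5)| = 5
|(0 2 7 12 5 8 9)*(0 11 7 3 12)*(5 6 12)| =|(0 2 3 5 8 9 11 7)(6 12)| =8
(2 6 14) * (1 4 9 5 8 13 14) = [0, 4, 6, 3, 9, 8, 1, 7, 13, 5, 10, 11, 12, 14, 2] = (1 4 9 5 8 13 14 2 6)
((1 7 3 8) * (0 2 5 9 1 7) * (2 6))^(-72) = (9) = [0, 1, 2, 3, 4, 5, 6, 7, 8, 9]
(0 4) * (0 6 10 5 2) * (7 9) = (0 4 6 10 5 2)(7 9) = [4, 1, 0, 3, 6, 2, 10, 9, 8, 7, 5]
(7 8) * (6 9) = [0, 1, 2, 3, 4, 5, 9, 8, 7, 6] = (6 9)(7 8)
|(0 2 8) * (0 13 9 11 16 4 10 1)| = 10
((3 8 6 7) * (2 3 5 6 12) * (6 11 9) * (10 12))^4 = (2 12 10 8 3)(5 7 6 9 11) = [0, 1, 12, 2, 4, 7, 9, 6, 3, 11, 8, 5, 10]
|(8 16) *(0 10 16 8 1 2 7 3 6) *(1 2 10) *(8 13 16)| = 10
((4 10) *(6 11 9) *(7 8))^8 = (6 9 11) = [0, 1, 2, 3, 4, 5, 9, 7, 8, 11, 10, 6]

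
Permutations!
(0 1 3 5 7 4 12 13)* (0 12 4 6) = (0 1 3 5 7 6)(12 13) = [1, 3, 2, 5, 4, 7, 0, 6, 8, 9, 10, 11, 13, 12]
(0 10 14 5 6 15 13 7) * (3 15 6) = (0 10 14 5 3 15 13 7) = [10, 1, 2, 15, 4, 3, 6, 0, 8, 9, 14, 11, 12, 7, 5, 13]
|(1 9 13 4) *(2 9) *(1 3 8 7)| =8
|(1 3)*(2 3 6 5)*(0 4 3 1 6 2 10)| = |(0 4 3 6 5 10)(1 2)| = 6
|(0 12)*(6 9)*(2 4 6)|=|(0 12)(2 4 6 9)|=4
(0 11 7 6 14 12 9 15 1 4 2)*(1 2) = (0 11 7 6 14 12 9 15 2)(1 4) = [11, 4, 0, 3, 1, 5, 14, 6, 8, 15, 10, 7, 9, 13, 12, 2]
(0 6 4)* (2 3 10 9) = (0 6 4)(2 3 10 9) = [6, 1, 3, 10, 0, 5, 4, 7, 8, 2, 9]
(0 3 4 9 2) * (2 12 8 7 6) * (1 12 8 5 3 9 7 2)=(0 9 8 2)(1 12 5 3 4 7 6)=[9, 12, 0, 4, 7, 3, 1, 6, 2, 8, 10, 11, 5]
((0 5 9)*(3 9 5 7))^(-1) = (0 9 3 7) = [9, 1, 2, 7, 4, 5, 6, 0, 8, 3]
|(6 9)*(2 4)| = |(2 4)(6 9)| = 2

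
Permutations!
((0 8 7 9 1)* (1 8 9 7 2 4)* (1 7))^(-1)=(0 1 7 4 2 8 9)=[1, 7, 8, 3, 2, 5, 6, 4, 9, 0]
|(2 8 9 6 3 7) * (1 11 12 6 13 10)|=11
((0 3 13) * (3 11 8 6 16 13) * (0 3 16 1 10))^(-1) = (0 10 1 6 8 11)(3 13 16) = [10, 6, 2, 13, 4, 5, 8, 7, 11, 9, 1, 0, 12, 16, 14, 15, 3]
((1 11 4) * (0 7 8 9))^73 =(0 7 8 9)(1 11 4) =[7, 11, 2, 3, 1, 5, 6, 8, 9, 0, 10, 4]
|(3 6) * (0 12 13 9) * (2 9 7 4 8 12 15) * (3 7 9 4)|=|(0 15 2 4 8 12 13 9)(3 6 7)|=24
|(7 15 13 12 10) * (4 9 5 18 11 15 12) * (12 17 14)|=|(4 9 5 18 11 15 13)(7 17 14 12 10)|=35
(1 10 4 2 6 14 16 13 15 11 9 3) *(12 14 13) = [0, 10, 6, 1, 2, 5, 13, 7, 8, 3, 4, 9, 14, 15, 16, 11, 12] = (1 10 4 2 6 13 15 11 9 3)(12 14 16)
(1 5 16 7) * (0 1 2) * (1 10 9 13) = (0 10 9 13 1 5 16 7 2) = [10, 5, 0, 3, 4, 16, 6, 2, 8, 13, 9, 11, 12, 1, 14, 15, 7]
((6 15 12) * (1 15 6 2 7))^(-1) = (1 7 2 12 15) = [0, 7, 12, 3, 4, 5, 6, 2, 8, 9, 10, 11, 15, 13, 14, 1]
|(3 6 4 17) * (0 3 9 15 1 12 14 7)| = |(0 3 6 4 17 9 15 1 12 14 7)| = 11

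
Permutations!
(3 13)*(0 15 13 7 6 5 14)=[15, 1, 2, 7, 4, 14, 5, 6, 8, 9, 10, 11, 12, 3, 0, 13]=(0 15 13 3 7 6 5 14)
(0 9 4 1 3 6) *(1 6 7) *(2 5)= (0 9 4 6)(1 3 7)(2 5)= [9, 3, 5, 7, 6, 2, 0, 1, 8, 4]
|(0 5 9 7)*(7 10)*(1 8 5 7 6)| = |(0 7)(1 8 5 9 10 6)| = 6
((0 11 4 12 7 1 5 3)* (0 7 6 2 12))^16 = [11, 1, 12, 3, 0, 5, 2, 7, 8, 9, 10, 4, 6] = (0 11 4)(2 12 6)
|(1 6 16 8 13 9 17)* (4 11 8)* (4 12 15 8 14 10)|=36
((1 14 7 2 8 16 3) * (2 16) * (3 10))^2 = (1 7 10)(3 14 16) = [0, 7, 2, 14, 4, 5, 6, 10, 8, 9, 1, 11, 12, 13, 16, 15, 3]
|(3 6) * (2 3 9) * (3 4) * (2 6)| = |(2 4 3)(6 9)| = 6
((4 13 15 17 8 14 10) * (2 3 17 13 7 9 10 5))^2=[0, 1, 17, 8, 9, 3, 6, 10, 5, 4, 7, 11, 12, 13, 2, 15, 16, 14]=(2 17 14)(3 8 5)(4 9)(7 10)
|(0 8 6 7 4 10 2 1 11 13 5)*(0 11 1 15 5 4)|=28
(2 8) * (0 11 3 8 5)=(0 11 3 8 2 5)=[11, 1, 5, 8, 4, 0, 6, 7, 2, 9, 10, 3]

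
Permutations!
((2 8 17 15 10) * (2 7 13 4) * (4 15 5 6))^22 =(2 6 17)(4 5 8)(7 15)(10 13) =[0, 1, 6, 3, 5, 8, 17, 15, 4, 9, 13, 11, 12, 10, 14, 7, 16, 2]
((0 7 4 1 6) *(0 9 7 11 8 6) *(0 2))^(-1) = (0 2 1 4 7 9 6 8 11) = [2, 4, 1, 3, 7, 5, 8, 9, 11, 6, 10, 0]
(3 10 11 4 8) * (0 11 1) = (0 11 4 8 3 10 1) = [11, 0, 2, 10, 8, 5, 6, 7, 3, 9, 1, 4]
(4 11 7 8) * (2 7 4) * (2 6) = (2 7 8 6)(4 11) = [0, 1, 7, 3, 11, 5, 2, 8, 6, 9, 10, 4]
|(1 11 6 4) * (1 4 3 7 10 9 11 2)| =6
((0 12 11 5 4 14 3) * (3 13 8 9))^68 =(0 9 13 4 11)(3 8 14 5 12) =[9, 1, 2, 8, 11, 12, 6, 7, 14, 13, 10, 0, 3, 4, 5]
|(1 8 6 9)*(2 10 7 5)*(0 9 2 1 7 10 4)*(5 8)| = 14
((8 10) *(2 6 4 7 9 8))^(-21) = (10) = [0, 1, 2, 3, 4, 5, 6, 7, 8, 9, 10]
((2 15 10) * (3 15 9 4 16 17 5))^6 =(2 3 16)(4 10 5)(9 15 17) =[0, 1, 3, 16, 10, 4, 6, 7, 8, 15, 5, 11, 12, 13, 14, 17, 2, 9]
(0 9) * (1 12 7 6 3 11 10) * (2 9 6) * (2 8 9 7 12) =(12)(0 6 3 11 10 1 2 7 8 9) =[6, 2, 7, 11, 4, 5, 3, 8, 9, 0, 1, 10, 12]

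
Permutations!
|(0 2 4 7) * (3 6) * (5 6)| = 12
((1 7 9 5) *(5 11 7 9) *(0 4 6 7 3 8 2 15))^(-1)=[15, 5, 8, 11, 0, 7, 4, 6, 3, 1, 10, 9, 12, 13, 14, 2]=(0 15 2 8 3 11 9 1 5 7 6 4)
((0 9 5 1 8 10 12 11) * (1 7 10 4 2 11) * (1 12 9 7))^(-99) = [7, 8, 11, 3, 2, 1, 6, 10, 4, 5, 9, 0, 12] = (12)(0 7 10 9 5 1 8 4 2 11)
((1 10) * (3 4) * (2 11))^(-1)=(1 10)(2 11)(3 4)=[0, 10, 11, 4, 3, 5, 6, 7, 8, 9, 1, 2]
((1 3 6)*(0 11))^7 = (0 11)(1 3 6) = [11, 3, 2, 6, 4, 5, 1, 7, 8, 9, 10, 0]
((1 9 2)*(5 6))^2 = (1 2 9) = [0, 2, 9, 3, 4, 5, 6, 7, 8, 1]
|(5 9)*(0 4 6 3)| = 4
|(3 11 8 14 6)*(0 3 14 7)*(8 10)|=|(0 3 11 10 8 7)(6 14)|=6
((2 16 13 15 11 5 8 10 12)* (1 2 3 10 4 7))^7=[0, 8, 4, 10, 11, 13, 6, 5, 15, 9, 12, 16, 3, 1, 14, 2, 7]=(1 8 15 2 4 11 16 7 5 13)(3 10 12)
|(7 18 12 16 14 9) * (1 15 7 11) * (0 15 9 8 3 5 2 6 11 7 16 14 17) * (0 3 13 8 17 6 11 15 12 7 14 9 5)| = 12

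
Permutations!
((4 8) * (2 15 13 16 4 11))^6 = [0, 1, 11, 3, 16, 5, 6, 7, 4, 9, 10, 8, 12, 15, 14, 2, 13] = (2 11 8 4 16 13 15)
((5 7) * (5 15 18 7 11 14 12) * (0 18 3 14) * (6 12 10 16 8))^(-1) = [11, 1, 2, 15, 4, 12, 8, 18, 16, 9, 14, 5, 6, 13, 3, 7, 10, 17, 0] = (0 11 5 12 6 8 16 10 14 3 15 7 18)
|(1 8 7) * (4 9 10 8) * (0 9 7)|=12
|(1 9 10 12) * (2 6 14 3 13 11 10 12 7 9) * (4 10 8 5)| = |(1 2 6 14 3 13 11 8 5 4 10 7 9 12)| = 14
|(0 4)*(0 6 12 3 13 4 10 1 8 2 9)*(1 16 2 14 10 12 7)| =|(0 12 3 13 4 6 7 1 8 14 10 16 2 9)| =14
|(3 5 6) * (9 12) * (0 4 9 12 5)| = |(12)(0 4 9 5 6 3)| = 6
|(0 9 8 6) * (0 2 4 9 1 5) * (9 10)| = 6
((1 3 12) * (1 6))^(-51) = [0, 3, 2, 12, 4, 5, 1, 7, 8, 9, 10, 11, 6] = (1 3 12 6)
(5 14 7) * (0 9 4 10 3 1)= (0 9 4 10 3 1)(5 14 7)= [9, 0, 2, 1, 10, 14, 6, 5, 8, 4, 3, 11, 12, 13, 7]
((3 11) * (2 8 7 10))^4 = (11) = [0, 1, 2, 3, 4, 5, 6, 7, 8, 9, 10, 11]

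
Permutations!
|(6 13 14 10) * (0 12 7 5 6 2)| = 9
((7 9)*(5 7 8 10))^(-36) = (5 10 8 9 7) = [0, 1, 2, 3, 4, 10, 6, 5, 9, 7, 8]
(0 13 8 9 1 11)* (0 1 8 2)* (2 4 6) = [13, 11, 0, 3, 6, 5, 2, 7, 9, 8, 10, 1, 12, 4] = (0 13 4 6 2)(1 11)(8 9)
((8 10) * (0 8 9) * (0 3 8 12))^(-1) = (0 12)(3 9 10 8) = [12, 1, 2, 9, 4, 5, 6, 7, 3, 10, 8, 11, 0]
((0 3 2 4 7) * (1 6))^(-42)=(0 4 3 7 2)=[4, 1, 0, 7, 3, 5, 6, 2]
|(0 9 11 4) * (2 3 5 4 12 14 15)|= |(0 9 11 12 14 15 2 3 5 4)|= 10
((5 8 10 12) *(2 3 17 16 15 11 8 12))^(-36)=[0, 1, 15, 11, 4, 5, 6, 7, 17, 9, 16, 3, 12, 13, 14, 2, 10, 8]=(2 15)(3 11)(8 17)(10 16)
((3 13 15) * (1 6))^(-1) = (1 6)(3 15 13) = [0, 6, 2, 15, 4, 5, 1, 7, 8, 9, 10, 11, 12, 3, 14, 13]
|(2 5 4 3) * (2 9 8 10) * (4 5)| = |(2 4 3 9 8 10)| = 6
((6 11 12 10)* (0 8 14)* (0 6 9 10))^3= (0 6)(8 11)(9 10)(12 14)= [6, 1, 2, 3, 4, 5, 0, 7, 11, 10, 9, 8, 14, 13, 12]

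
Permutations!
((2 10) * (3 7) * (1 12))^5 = (1 12)(2 10)(3 7) = [0, 12, 10, 7, 4, 5, 6, 3, 8, 9, 2, 11, 1]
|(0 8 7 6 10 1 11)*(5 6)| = |(0 8 7 5 6 10 1 11)| = 8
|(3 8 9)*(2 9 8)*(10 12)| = |(2 9 3)(10 12)| = 6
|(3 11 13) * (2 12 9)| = 3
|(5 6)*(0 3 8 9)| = 4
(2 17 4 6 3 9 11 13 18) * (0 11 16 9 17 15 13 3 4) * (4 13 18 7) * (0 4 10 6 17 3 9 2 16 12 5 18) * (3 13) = (0 11 9 12 5 18 16 2 15)(3 13 7 10 6)(4 17) = [11, 1, 15, 13, 17, 18, 3, 10, 8, 12, 6, 9, 5, 7, 14, 0, 2, 4, 16]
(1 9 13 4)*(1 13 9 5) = (1 5)(4 13) = [0, 5, 2, 3, 13, 1, 6, 7, 8, 9, 10, 11, 12, 4]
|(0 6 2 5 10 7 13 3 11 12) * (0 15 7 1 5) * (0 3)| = 9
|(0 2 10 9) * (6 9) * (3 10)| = |(0 2 3 10 6 9)| = 6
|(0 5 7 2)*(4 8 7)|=|(0 5 4 8 7 2)|=6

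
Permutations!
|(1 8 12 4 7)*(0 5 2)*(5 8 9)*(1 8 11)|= |(0 11 1 9 5 2)(4 7 8 12)|= 12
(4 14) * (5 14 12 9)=(4 12 9 5 14)=[0, 1, 2, 3, 12, 14, 6, 7, 8, 5, 10, 11, 9, 13, 4]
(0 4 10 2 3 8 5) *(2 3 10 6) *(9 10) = (0 4 6 2 9 10 3 8 5) = [4, 1, 9, 8, 6, 0, 2, 7, 5, 10, 3]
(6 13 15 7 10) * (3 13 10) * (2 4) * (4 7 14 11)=(2 7 3 13 15 14 11 4)(6 10)=[0, 1, 7, 13, 2, 5, 10, 3, 8, 9, 6, 4, 12, 15, 11, 14]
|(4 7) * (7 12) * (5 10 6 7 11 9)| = |(4 12 11 9 5 10 6 7)| = 8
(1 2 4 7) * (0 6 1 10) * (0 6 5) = (0 5)(1 2 4 7 10 6) = [5, 2, 4, 3, 7, 0, 1, 10, 8, 9, 6]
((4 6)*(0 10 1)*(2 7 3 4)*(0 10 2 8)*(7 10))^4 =[7, 6, 3, 0, 2, 5, 10, 8, 1, 9, 4] =(0 7 8 1 6 10 4 2 3)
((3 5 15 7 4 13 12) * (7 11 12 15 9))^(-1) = (3 12 11 15 13 4 7 9 5) = [0, 1, 2, 12, 7, 3, 6, 9, 8, 5, 10, 15, 11, 4, 14, 13]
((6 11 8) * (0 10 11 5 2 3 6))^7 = (0 8 11 10)(2 5 6 3) = [8, 1, 5, 2, 4, 6, 3, 7, 11, 9, 0, 10]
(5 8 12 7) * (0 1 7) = (0 1 7 5 8 12) = [1, 7, 2, 3, 4, 8, 6, 5, 12, 9, 10, 11, 0]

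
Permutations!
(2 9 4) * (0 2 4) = [2, 1, 9, 3, 4, 5, 6, 7, 8, 0] = (0 2 9)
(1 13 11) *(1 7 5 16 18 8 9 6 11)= (1 13)(5 16 18 8 9 6 11 7)= [0, 13, 2, 3, 4, 16, 11, 5, 9, 6, 10, 7, 12, 1, 14, 15, 18, 17, 8]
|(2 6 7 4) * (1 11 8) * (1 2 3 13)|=9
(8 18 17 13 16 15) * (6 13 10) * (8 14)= (6 13 16 15 14 8 18 17 10)= [0, 1, 2, 3, 4, 5, 13, 7, 18, 9, 6, 11, 12, 16, 8, 14, 15, 10, 17]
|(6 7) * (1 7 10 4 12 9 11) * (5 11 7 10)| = |(1 10 4 12 9 7 6 5 11)| = 9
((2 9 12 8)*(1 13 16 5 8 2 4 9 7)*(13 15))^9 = (1 2 9 8 16 15 7 12 4 5 13) = [0, 2, 9, 3, 5, 13, 6, 12, 16, 8, 10, 11, 4, 1, 14, 7, 15]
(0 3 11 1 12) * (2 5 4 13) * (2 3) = (0 2 5 4 13 3 11 1 12) = [2, 12, 5, 11, 13, 4, 6, 7, 8, 9, 10, 1, 0, 3]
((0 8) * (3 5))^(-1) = [8, 1, 2, 5, 4, 3, 6, 7, 0] = (0 8)(3 5)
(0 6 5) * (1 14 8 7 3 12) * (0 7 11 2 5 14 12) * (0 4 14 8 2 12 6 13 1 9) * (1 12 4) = (0 13 12 9)(1 6 8 11 4 14 2 5 7 3) = [13, 6, 5, 1, 14, 7, 8, 3, 11, 0, 10, 4, 9, 12, 2]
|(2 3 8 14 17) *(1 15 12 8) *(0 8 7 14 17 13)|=11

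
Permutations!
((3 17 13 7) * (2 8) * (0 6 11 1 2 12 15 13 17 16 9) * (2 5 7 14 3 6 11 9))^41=(17)(0 9 6 7 5 1 11)(2 8 12 15 13 14 3 16)=[9, 11, 8, 16, 4, 1, 7, 5, 12, 6, 10, 0, 15, 14, 3, 13, 2, 17]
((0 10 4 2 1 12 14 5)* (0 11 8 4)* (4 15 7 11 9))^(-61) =(0 10)(1 14 9 2 12 5 4)(7 15 8 11) =[10, 14, 12, 3, 1, 4, 6, 15, 11, 2, 0, 7, 5, 13, 9, 8]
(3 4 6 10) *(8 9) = (3 4 6 10)(8 9) = [0, 1, 2, 4, 6, 5, 10, 7, 9, 8, 3]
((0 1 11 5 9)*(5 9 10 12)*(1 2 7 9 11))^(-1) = (0 9 7 2)(5 12 10) = [9, 1, 0, 3, 4, 12, 6, 2, 8, 7, 5, 11, 10]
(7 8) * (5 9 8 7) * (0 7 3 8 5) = (0 7 3 8)(5 9) = [7, 1, 2, 8, 4, 9, 6, 3, 0, 5]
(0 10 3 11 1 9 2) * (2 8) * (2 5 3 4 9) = (0 10 4 9 8 5 3 11 1 2) = [10, 2, 0, 11, 9, 3, 6, 7, 5, 8, 4, 1]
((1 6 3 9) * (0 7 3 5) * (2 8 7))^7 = (0 6 9 7 2 5 1 3 8) = [6, 3, 5, 8, 4, 1, 9, 2, 0, 7]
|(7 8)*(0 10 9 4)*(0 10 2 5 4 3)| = 14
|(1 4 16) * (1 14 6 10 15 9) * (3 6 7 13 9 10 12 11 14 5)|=12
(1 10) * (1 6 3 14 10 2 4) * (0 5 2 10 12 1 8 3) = (0 5 2 4 8 3 14 12 1 10 6) = [5, 10, 4, 14, 8, 2, 0, 7, 3, 9, 6, 11, 1, 13, 12]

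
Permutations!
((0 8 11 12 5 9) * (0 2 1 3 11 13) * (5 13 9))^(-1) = [13, 2, 9, 1, 4, 5, 6, 7, 0, 8, 10, 3, 11, 12] = (0 13 12 11 3 1 2 9 8)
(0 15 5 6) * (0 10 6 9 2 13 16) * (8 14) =[15, 1, 13, 3, 4, 9, 10, 7, 14, 2, 6, 11, 12, 16, 8, 5, 0] =(0 15 5 9 2 13 16)(6 10)(8 14)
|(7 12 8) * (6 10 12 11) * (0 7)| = 7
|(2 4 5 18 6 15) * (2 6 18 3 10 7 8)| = 14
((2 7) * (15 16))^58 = (16) = [0, 1, 2, 3, 4, 5, 6, 7, 8, 9, 10, 11, 12, 13, 14, 15, 16]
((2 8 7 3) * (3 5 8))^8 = (5 7 8) = [0, 1, 2, 3, 4, 7, 6, 8, 5]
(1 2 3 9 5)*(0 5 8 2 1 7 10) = [5, 1, 3, 9, 4, 7, 6, 10, 2, 8, 0] = (0 5 7 10)(2 3 9 8)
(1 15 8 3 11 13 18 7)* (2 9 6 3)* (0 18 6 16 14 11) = (0 18 7 1 15 8 2 9 16 14 11 13 6 3) = [18, 15, 9, 0, 4, 5, 3, 1, 2, 16, 10, 13, 12, 6, 11, 8, 14, 17, 7]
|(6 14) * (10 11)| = |(6 14)(10 11)| = 2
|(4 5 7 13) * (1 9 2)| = |(1 9 2)(4 5 7 13)| = 12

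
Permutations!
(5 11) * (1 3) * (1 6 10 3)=(3 6 10)(5 11)=[0, 1, 2, 6, 4, 11, 10, 7, 8, 9, 3, 5]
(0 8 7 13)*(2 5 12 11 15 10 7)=(0 8 2 5 12 11 15 10 7 13)=[8, 1, 5, 3, 4, 12, 6, 13, 2, 9, 7, 15, 11, 0, 14, 10]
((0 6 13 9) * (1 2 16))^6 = [13, 1, 2, 3, 4, 5, 9, 7, 8, 6, 10, 11, 12, 0, 14, 15, 16] = (16)(0 13)(6 9)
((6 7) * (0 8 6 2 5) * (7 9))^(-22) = [5, 1, 7, 3, 4, 2, 8, 9, 0, 6] = (0 5 2 7 9 6 8)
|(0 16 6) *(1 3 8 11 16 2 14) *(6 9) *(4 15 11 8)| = |(0 2 14 1 3 4 15 11 16 9 6)| = 11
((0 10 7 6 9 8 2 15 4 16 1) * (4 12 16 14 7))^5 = (0 6 12 4 8 1 7 15 10 9 16 14 2) = [6, 7, 0, 3, 8, 5, 12, 15, 1, 16, 9, 11, 4, 13, 2, 10, 14]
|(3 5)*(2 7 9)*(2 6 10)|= 10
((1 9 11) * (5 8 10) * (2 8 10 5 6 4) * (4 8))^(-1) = (1 11 9)(2 4)(5 8 6 10) = [0, 11, 4, 3, 2, 8, 10, 7, 6, 1, 5, 9]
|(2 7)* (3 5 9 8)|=|(2 7)(3 5 9 8)|=4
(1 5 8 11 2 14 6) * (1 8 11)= [0, 5, 14, 3, 4, 11, 8, 7, 1, 9, 10, 2, 12, 13, 6]= (1 5 11 2 14 6 8)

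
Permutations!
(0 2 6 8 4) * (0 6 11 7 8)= (0 2 11 7 8 4 6)= [2, 1, 11, 3, 6, 5, 0, 8, 4, 9, 10, 7]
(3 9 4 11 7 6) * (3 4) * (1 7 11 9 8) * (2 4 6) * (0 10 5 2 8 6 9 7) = (11)(0 10 5 2 4 7 8 1)(3 6 9) = [10, 0, 4, 6, 7, 2, 9, 8, 1, 3, 5, 11]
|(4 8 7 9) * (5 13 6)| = |(4 8 7 9)(5 13 6)| = 12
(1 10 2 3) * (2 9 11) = (1 10 9 11 2 3) = [0, 10, 3, 1, 4, 5, 6, 7, 8, 11, 9, 2]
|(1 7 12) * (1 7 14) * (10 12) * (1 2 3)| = |(1 14 2 3)(7 10 12)| = 12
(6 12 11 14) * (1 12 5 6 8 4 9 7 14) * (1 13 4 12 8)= (1 8 12 11 13 4 9 7 14)(5 6)= [0, 8, 2, 3, 9, 6, 5, 14, 12, 7, 10, 13, 11, 4, 1]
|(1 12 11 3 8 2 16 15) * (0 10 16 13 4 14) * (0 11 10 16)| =42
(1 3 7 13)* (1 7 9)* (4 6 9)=(1 3 4 6 9)(7 13)=[0, 3, 2, 4, 6, 5, 9, 13, 8, 1, 10, 11, 12, 7]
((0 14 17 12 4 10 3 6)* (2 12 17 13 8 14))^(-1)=(17)(0 6 3 10 4 12 2)(8 13 14)=[6, 1, 0, 10, 12, 5, 3, 7, 13, 9, 4, 11, 2, 14, 8, 15, 16, 17]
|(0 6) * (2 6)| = |(0 2 6)| = 3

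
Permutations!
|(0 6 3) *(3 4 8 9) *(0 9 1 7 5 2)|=|(0 6 4 8 1 7 5 2)(3 9)|=8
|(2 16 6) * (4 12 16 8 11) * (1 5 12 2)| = 20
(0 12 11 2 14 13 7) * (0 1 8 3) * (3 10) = (0 12 11 2 14 13 7 1 8 10 3) = [12, 8, 14, 0, 4, 5, 6, 1, 10, 9, 3, 2, 11, 7, 13]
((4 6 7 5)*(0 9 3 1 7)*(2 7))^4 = [2, 4, 6, 5, 3, 9, 1, 0, 8, 7] = (0 2 6 1 4 3 5 9 7)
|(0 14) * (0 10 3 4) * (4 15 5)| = 7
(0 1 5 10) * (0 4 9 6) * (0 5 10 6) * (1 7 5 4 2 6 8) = [7, 10, 6, 3, 9, 8, 4, 5, 1, 0, 2] = (0 7 5 8 1 10 2 6 4 9)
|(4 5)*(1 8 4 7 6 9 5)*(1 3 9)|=|(1 8 4 3 9 5 7 6)|=8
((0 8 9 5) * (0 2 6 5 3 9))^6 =(9) =[0, 1, 2, 3, 4, 5, 6, 7, 8, 9]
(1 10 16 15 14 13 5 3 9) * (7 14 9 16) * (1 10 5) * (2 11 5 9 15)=[0, 9, 11, 16, 4, 3, 6, 14, 8, 10, 7, 5, 12, 1, 13, 15, 2]=(1 9 10 7 14 13)(2 11 5 3 16)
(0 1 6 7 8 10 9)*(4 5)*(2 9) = [1, 6, 9, 3, 5, 4, 7, 8, 10, 0, 2] = (0 1 6 7 8 10 2 9)(4 5)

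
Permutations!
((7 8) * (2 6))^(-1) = [0, 1, 6, 3, 4, 5, 2, 8, 7] = (2 6)(7 8)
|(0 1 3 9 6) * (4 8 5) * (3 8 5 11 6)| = 10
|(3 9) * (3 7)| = 3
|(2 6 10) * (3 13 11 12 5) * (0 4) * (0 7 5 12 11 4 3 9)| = 21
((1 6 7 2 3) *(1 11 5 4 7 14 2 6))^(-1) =[0, 1, 14, 2, 5, 11, 7, 4, 8, 9, 10, 3, 12, 13, 6] =(2 14 6 7 4 5 11 3)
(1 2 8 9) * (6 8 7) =(1 2 7 6 8 9) =[0, 2, 7, 3, 4, 5, 8, 6, 9, 1]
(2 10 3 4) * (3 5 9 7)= (2 10 5 9 7 3 4)= [0, 1, 10, 4, 2, 9, 6, 3, 8, 7, 5]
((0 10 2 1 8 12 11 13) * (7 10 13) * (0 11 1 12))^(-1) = (0 8 1 12 2 10 7 11 13) = [8, 12, 10, 3, 4, 5, 6, 11, 1, 9, 7, 13, 2, 0]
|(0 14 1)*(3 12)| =|(0 14 1)(3 12)| =6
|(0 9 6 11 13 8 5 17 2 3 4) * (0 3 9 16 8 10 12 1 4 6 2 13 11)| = 12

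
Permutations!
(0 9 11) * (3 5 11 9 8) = (0 8 3 5 11) = [8, 1, 2, 5, 4, 11, 6, 7, 3, 9, 10, 0]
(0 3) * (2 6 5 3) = (0 2 6 5 3) = [2, 1, 6, 0, 4, 3, 5]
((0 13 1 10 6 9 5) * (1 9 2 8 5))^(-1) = (0 5 8 2 6 10 1 9 13) = [5, 9, 6, 3, 4, 8, 10, 7, 2, 13, 1, 11, 12, 0]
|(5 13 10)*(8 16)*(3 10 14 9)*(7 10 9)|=|(3 9)(5 13 14 7 10)(8 16)|=10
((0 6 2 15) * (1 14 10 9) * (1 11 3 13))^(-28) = (15) = [0, 1, 2, 3, 4, 5, 6, 7, 8, 9, 10, 11, 12, 13, 14, 15]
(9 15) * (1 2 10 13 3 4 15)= [0, 2, 10, 4, 15, 5, 6, 7, 8, 1, 13, 11, 12, 3, 14, 9]= (1 2 10 13 3 4 15 9)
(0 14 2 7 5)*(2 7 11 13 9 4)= (0 14 7 5)(2 11 13 9 4)= [14, 1, 11, 3, 2, 0, 6, 5, 8, 4, 10, 13, 12, 9, 7]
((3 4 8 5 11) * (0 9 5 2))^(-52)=(0 3)(2 11)(4 9)(5 8)=[3, 1, 11, 0, 9, 8, 6, 7, 5, 4, 10, 2]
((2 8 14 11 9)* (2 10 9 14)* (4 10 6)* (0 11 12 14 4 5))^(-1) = (0 5 6 9 10 4 11)(2 8)(12 14) = [5, 1, 8, 3, 11, 6, 9, 7, 2, 10, 4, 0, 14, 13, 12]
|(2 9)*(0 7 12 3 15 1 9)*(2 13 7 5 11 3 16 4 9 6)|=|(0 5 11 3 15 1 6 2)(4 9 13 7 12 16)|=24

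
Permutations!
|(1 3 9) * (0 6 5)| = |(0 6 5)(1 3 9)| = 3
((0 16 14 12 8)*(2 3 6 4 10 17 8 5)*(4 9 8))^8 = (0 9 3 5 14)(2 12 16 8 6)(4 17 10) = [9, 1, 12, 5, 17, 14, 2, 7, 6, 3, 4, 11, 16, 13, 0, 15, 8, 10]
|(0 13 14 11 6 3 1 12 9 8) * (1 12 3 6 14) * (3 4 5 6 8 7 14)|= 42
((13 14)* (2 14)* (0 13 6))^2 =(0 2 6 13 14) =[2, 1, 6, 3, 4, 5, 13, 7, 8, 9, 10, 11, 12, 14, 0]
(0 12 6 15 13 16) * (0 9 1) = (0 12 6 15 13 16 9 1) = [12, 0, 2, 3, 4, 5, 15, 7, 8, 1, 10, 11, 6, 16, 14, 13, 9]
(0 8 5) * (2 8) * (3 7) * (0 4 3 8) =(0 2)(3 7 8 5 4) =[2, 1, 0, 7, 3, 4, 6, 8, 5]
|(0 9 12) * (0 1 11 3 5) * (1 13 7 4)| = |(0 9 12 13 7 4 1 11 3 5)| = 10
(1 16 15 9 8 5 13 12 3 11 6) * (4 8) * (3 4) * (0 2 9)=(0 2 9 3 11 6 1 16 15)(4 8 5 13 12)=[2, 16, 9, 11, 8, 13, 1, 7, 5, 3, 10, 6, 4, 12, 14, 0, 15]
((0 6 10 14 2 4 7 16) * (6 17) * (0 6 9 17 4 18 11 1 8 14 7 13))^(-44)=(0 4 13)(1 18 14)(2 8 11)=[4, 18, 8, 3, 13, 5, 6, 7, 11, 9, 10, 2, 12, 0, 1, 15, 16, 17, 14]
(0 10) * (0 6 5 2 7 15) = (0 10 6 5 2 7 15) = [10, 1, 7, 3, 4, 2, 5, 15, 8, 9, 6, 11, 12, 13, 14, 0]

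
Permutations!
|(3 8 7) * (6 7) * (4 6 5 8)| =|(3 4 6 7)(5 8)| =4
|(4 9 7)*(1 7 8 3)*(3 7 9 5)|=7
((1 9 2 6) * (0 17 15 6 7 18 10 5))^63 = (0 18 9 15 5 7 1 17 10 2 6) = [18, 17, 6, 3, 4, 7, 0, 1, 8, 15, 2, 11, 12, 13, 14, 5, 16, 10, 9]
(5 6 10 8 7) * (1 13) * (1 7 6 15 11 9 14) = [0, 13, 2, 3, 4, 15, 10, 5, 6, 14, 8, 9, 12, 7, 1, 11] = (1 13 7 5 15 11 9 14)(6 10 8)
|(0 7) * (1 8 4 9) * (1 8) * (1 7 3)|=|(0 3 1 7)(4 9 8)|=12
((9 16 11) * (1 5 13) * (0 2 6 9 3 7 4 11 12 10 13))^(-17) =[9, 2, 16, 11, 7, 6, 12, 3, 8, 10, 5, 4, 1, 0, 14, 15, 13] =(0 9 10 5 6 12 1 2 16 13)(3 11 4 7)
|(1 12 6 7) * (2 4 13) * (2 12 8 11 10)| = 10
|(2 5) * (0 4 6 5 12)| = 6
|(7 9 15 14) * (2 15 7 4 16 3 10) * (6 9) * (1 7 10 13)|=12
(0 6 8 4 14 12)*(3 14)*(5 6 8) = [8, 1, 2, 14, 3, 6, 5, 7, 4, 9, 10, 11, 0, 13, 12] = (0 8 4 3 14 12)(5 6)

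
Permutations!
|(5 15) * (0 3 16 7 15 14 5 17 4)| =|(0 3 16 7 15 17 4)(5 14)| =14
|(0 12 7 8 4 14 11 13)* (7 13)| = |(0 12 13)(4 14 11 7 8)| = 15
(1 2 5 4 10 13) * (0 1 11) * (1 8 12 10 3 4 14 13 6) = (0 8 12 10 6 1 2 5 14 13 11)(3 4) = [8, 2, 5, 4, 3, 14, 1, 7, 12, 9, 6, 0, 10, 11, 13]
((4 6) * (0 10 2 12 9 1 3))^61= (0 1 12 10 3 9 2)(4 6)= [1, 12, 0, 9, 6, 5, 4, 7, 8, 2, 3, 11, 10]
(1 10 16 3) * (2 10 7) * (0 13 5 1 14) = (0 13 5 1 7 2 10 16 3 14) = [13, 7, 10, 14, 4, 1, 6, 2, 8, 9, 16, 11, 12, 5, 0, 15, 3]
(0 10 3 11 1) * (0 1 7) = (0 10 3 11 7) = [10, 1, 2, 11, 4, 5, 6, 0, 8, 9, 3, 7]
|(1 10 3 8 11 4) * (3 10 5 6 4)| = 12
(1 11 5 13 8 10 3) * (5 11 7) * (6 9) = (1 7 5 13 8 10 3)(6 9) = [0, 7, 2, 1, 4, 13, 9, 5, 10, 6, 3, 11, 12, 8]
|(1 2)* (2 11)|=3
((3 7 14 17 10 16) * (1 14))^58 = (1 17 16 7 14 10 3) = [0, 17, 2, 1, 4, 5, 6, 14, 8, 9, 3, 11, 12, 13, 10, 15, 7, 16]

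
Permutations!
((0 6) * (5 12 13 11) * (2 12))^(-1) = [6, 1, 5, 3, 4, 11, 0, 7, 8, 9, 10, 13, 2, 12] = (0 6)(2 5 11 13 12)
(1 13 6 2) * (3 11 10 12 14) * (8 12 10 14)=(1 13 6 2)(3 11 14)(8 12)=[0, 13, 1, 11, 4, 5, 2, 7, 12, 9, 10, 14, 8, 6, 3]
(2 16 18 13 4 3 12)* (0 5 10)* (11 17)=(0 5 10)(2 16 18 13 4 3 12)(11 17)=[5, 1, 16, 12, 3, 10, 6, 7, 8, 9, 0, 17, 2, 4, 14, 15, 18, 11, 13]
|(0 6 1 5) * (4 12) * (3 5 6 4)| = |(0 4 12 3 5)(1 6)| = 10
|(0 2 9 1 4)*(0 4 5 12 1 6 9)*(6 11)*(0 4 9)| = 6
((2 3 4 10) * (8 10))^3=(2 8 3 10 4)=[0, 1, 8, 10, 2, 5, 6, 7, 3, 9, 4]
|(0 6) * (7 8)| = |(0 6)(7 8)| = 2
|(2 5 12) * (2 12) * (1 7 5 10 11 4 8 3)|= 9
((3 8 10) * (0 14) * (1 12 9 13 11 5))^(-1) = (0 14)(1 5 11 13 9 12)(3 10 8) = [14, 5, 2, 10, 4, 11, 6, 7, 3, 12, 8, 13, 1, 9, 0]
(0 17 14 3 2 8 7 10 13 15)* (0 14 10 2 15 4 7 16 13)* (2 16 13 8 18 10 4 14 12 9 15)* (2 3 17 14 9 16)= (0 14 17 4 7 2 18 10)(8 13 9 15 12 16)= [14, 1, 18, 3, 7, 5, 6, 2, 13, 15, 0, 11, 16, 9, 17, 12, 8, 4, 10]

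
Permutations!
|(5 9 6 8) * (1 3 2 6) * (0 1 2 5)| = |(0 1 3 5 9 2 6 8)| = 8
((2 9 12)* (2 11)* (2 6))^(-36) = [0, 1, 6, 3, 4, 5, 11, 7, 8, 2, 10, 12, 9] = (2 6 11 12 9)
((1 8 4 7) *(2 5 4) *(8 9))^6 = (1 7 4 5 2 8 9) = [0, 7, 8, 3, 5, 2, 6, 4, 9, 1]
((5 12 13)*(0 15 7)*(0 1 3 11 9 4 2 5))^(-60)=[0, 1, 2, 3, 4, 5, 6, 7, 8, 9, 10, 11, 12, 13, 14, 15]=(15)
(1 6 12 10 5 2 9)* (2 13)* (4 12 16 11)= [0, 6, 9, 3, 12, 13, 16, 7, 8, 1, 5, 4, 10, 2, 14, 15, 11]= (1 6 16 11 4 12 10 5 13 2 9)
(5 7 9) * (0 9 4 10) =(0 9 5 7 4 10) =[9, 1, 2, 3, 10, 7, 6, 4, 8, 5, 0]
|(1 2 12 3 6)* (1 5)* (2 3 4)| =12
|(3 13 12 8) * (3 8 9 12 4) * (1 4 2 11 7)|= |(1 4 3 13 2 11 7)(9 12)|= 14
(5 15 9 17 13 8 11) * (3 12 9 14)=(3 12 9 17 13 8 11 5 15 14)=[0, 1, 2, 12, 4, 15, 6, 7, 11, 17, 10, 5, 9, 8, 3, 14, 16, 13]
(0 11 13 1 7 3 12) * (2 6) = (0 11 13 1 7 3 12)(2 6) = [11, 7, 6, 12, 4, 5, 2, 3, 8, 9, 10, 13, 0, 1]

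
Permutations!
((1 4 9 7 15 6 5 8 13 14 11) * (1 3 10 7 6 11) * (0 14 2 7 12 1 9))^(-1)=[4, 12, 13, 11, 1, 6, 9, 2, 5, 14, 3, 15, 10, 8, 0, 7]=(0 4 1 12 10 3 11 15 7 2 13 8 5 6 9 14)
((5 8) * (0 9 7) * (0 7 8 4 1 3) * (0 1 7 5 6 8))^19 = (0 9)(1 3)(4 7 5)(6 8) = [9, 3, 2, 1, 7, 4, 8, 5, 6, 0]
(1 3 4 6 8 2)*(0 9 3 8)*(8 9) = (0 8 2 1 9 3 4 6) = [8, 9, 1, 4, 6, 5, 0, 7, 2, 3]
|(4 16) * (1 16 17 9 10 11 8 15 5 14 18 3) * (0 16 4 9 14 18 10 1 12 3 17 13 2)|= |(0 16 9 1 4 13 2)(3 12)(5 18 17 14 10 11 8 15)|= 56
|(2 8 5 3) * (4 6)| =4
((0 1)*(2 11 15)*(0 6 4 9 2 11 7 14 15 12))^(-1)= (0 12 11 15 14 7 2 9 4 6 1)= [12, 0, 9, 3, 6, 5, 1, 2, 8, 4, 10, 15, 11, 13, 7, 14]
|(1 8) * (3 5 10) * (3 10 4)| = 6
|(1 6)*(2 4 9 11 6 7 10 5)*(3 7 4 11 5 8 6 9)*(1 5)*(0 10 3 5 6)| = |(0 10 8)(1 4 5 2 11 9)(3 7)| = 6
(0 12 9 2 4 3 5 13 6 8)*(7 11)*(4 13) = [12, 1, 13, 5, 3, 4, 8, 11, 0, 2, 10, 7, 9, 6] = (0 12 9 2 13 6 8)(3 5 4)(7 11)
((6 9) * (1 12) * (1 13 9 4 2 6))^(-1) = [0, 9, 4, 3, 6, 5, 2, 7, 8, 13, 10, 11, 1, 12] = (1 9 13 12)(2 4 6)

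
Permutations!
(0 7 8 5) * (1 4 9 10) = [7, 4, 2, 3, 9, 0, 6, 8, 5, 10, 1] = (0 7 8 5)(1 4 9 10)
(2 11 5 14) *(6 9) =[0, 1, 11, 3, 4, 14, 9, 7, 8, 6, 10, 5, 12, 13, 2] =(2 11 5 14)(6 9)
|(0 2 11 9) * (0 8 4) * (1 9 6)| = |(0 2 11 6 1 9 8 4)| = 8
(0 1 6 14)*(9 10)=(0 1 6 14)(9 10)=[1, 6, 2, 3, 4, 5, 14, 7, 8, 10, 9, 11, 12, 13, 0]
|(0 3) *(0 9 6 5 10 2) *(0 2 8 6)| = |(0 3 9)(5 10 8 6)| = 12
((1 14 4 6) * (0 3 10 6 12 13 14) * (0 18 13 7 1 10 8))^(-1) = (0 8 3)(1 7 12 4 14 13 18)(6 10) = [8, 7, 2, 0, 14, 5, 10, 12, 3, 9, 6, 11, 4, 18, 13, 15, 16, 17, 1]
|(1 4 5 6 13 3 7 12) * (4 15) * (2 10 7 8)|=|(1 15 4 5 6 13 3 8 2 10 7 12)|=12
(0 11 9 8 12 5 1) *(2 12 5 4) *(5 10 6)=(0 11 9 8 10 6 5 1)(2 12 4)=[11, 0, 12, 3, 2, 1, 5, 7, 10, 8, 6, 9, 4]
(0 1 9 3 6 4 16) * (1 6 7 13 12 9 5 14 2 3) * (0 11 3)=(0 6 4 16 11 3 7 13 12 9 1 5 14 2)=[6, 5, 0, 7, 16, 14, 4, 13, 8, 1, 10, 3, 9, 12, 2, 15, 11]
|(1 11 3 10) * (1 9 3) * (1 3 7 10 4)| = 12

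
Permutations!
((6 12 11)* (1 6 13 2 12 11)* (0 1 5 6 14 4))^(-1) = (0 4 14 1)(2 13 11 6 5 12) = [4, 0, 13, 3, 14, 12, 5, 7, 8, 9, 10, 6, 2, 11, 1]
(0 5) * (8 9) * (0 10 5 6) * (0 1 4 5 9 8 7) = (0 6 1 4 5 10 9 7) = [6, 4, 2, 3, 5, 10, 1, 0, 8, 7, 9]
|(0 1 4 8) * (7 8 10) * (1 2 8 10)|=|(0 2 8)(1 4)(7 10)|=6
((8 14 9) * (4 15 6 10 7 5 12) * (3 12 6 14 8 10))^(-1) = (3 6 5 7 10 9 14 15 4 12) = [0, 1, 2, 6, 12, 7, 5, 10, 8, 14, 9, 11, 3, 13, 15, 4]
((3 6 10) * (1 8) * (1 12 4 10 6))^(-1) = (1 3 10 4 12 8) = [0, 3, 2, 10, 12, 5, 6, 7, 1, 9, 4, 11, 8]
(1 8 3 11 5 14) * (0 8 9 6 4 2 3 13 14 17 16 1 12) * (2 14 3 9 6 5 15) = (0 8 13 3 11 15 2 9 5 17 16 1 6 4 14 12) = [8, 6, 9, 11, 14, 17, 4, 7, 13, 5, 10, 15, 0, 3, 12, 2, 1, 16]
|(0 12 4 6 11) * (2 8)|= 10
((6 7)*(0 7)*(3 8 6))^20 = (8) = [0, 1, 2, 3, 4, 5, 6, 7, 8]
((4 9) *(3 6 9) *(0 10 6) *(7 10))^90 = [3, 1, 2, 4, 9, 5, 10, 0, 8, 6, 7] = (0 3 4 9 6 10 7)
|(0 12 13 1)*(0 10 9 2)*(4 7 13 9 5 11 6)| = 8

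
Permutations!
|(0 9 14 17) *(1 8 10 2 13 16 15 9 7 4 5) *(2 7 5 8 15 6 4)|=56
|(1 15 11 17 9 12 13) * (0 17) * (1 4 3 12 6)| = |(0 17 9 6 1 15 11)(3 12 13 4)| = 28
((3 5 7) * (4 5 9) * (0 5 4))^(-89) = (0 5 7 3 9) = [5, 1, 2, 9, 4, 7, 6, 3, 8, 0]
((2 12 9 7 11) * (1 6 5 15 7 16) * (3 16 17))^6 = (1 2)(3 7)(5 9)(6 12)(11 16)(15 17) = [0, 2, 1, 7, 4, 9, 12, 3, 8, 5, 10, 16, 6, 13, 14, 17, 11, 15]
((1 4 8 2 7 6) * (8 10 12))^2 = [0, 10, 6, 3, 12, 5, 4, 1, 7, 9, 8, 11, 2] = (1 10 8 7)(2 6 4 12)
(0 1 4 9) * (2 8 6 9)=(0 1 4 2 8 6 9)=[1, 4, 8, 3, 2, 5, 9, 7, 6, 0]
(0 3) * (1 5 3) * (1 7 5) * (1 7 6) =(0 6 1 7 5 3) =[6, 7, 2, 0, 4, 3, 1, 5]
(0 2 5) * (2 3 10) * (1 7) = (0 3 10 2 5)(1 7) = [3, 7, 5, 10, 4, 0, 6, 1, 8, 9, 2]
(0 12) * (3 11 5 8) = [12, 1, 2, 11, 4, 8, 6, 7, 3, 9, 10, 5, 0] = (0 12)(3 11 5 8)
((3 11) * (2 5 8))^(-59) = (2 5 8)(3 11) = [0, 1, 5, 11, 4, 8, 6, 7, 2, 9, 10, 3]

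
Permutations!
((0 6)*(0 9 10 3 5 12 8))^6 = (0 12 3 9)(5 10 6 8) = [12, 1, 2, 9, 4, 10, 8, 7, 5, 0, 6, 11, 3]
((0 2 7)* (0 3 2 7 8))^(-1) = [8, 1, 3, 7, 4, 5, 6, 0, 2] = (0 8 2 3 7)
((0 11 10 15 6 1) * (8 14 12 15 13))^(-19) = (0 11 10 13 8 14 12 15 6 1) = [11, 0, 2, 3, 4, 5, 1, 7, 14, 9, 13, 10, 15, 8, 12, 6]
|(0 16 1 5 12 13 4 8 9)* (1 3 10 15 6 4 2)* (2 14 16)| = |(0 2 1 5 12 13 14 16 3 10 15 6 4 8 9)| = 15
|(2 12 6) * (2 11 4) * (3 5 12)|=7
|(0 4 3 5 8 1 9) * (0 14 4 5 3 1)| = 12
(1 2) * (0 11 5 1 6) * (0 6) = [11, 2, 0, 3, 4, 1, 6, 7, 8, 9, 10, 5] = (0 11 5 1 2)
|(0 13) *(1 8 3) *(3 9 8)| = |(0 13)(1 3)(8 9)| = 2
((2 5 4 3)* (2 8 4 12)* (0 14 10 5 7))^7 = (14)(3 8 4) = [0, 1, 2, 8, 3, 5, 6, 7, 4, 9, 10, 11, 12, 13, 14]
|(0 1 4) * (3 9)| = 6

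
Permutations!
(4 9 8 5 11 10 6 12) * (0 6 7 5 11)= [6, 1, 2, 3, 9, 0, 12, 5, 11, 8, 7, 10, 4]= (0 6 12 4 9 8 11 10 7 5)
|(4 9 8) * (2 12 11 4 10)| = 7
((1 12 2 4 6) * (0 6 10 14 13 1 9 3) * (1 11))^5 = (0 6 9 3)(1 14 2 11 10 12 13 4) = [6, 14, 11, 0, 1, 5, 9, 7, 8, 3, 12, 10, 13, 4, 2]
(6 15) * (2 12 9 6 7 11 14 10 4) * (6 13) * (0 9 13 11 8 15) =[9, 1, 12, 3, 2, 5, 0, 8, 15, 11, 4, 14, 13, 6, 10, 7] =(0 9 11 14 10 4 2 12 13 6)(7 8 15)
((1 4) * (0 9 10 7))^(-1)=[7, 4, 2, 3, 1, 5, 6, 10, 8, 0, 9]=(0 7 10 9)(1 4)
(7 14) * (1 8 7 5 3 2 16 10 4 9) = (1 8 7 14 5 3 2 16 10 4 9) = [0, 8, 16, 2, 9, 3, 6, 14, 7, 1, 4, 11, 12, 13, 5, 15, 10]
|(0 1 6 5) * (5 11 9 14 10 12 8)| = |(0 1 6 11 9 14 10 12 8 5)| = 10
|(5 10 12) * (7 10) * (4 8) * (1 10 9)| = 6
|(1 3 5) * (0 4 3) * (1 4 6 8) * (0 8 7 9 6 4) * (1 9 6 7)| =|(0 4 3 5)(1 8 9 7 6)| =20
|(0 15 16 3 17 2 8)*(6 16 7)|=9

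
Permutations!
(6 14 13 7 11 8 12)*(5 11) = (5 11 8 12 6 14 13 7) = [0, 1, 2, 3, 4, 11, 14, 5, 12, 9, 10, 8, 6, 7, 13]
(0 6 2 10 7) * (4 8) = (0 6 2 10 7)(4 8) = [6, 1, 10, 3, 8, 5, 2, 0, 4, 9, 7]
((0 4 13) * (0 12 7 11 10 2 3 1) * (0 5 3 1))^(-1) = [3, 2, 10, 5, 0, 1, 6, 12, 8, 9, 11, 7, 13, 4] = (0 3 5 1 2 10 11 7 12 13 4)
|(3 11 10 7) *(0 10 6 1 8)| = 8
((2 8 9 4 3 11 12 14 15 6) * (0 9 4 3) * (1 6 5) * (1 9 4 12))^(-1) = (0 4)(1 11 3 9 5 15 14 12 8 2 6) = [4, 11, 6, 9, 0, 15, 1, 7, 2, 5, 10, 3, 8, 13, 12, 14]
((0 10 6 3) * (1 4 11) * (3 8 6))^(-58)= (0 3 10)(1 11 4)= [3, 11, 2, 10, 1, 5, 6, 7, 8, 9, 0, 4]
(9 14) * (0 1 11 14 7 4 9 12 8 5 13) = (0 1 11 14 12 8 5 13)(4 9 7) = [1, 11, 2, 3, 9, 13, 6, 4, 5, 7, 10, 14, 8, 0, 12]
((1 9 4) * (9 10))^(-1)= (1 4 9 10)= [0, 4, 2, 3, 9, 5, 6, 7, 8, 10, 1]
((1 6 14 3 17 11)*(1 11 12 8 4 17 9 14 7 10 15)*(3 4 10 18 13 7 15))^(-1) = (1 15 6)(3 10 8 12 17 4 14 9)(7 13 18) = [0, 15, 2, 10, 14, 5, 1, 13, 12, 3, 8, 11, 17, 18, 9, 6, 16, 4, 7]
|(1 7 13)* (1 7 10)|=|(1 10)(7 13)|=2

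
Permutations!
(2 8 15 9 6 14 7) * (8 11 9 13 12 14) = (2 11 9 6 8 15 13 12 14 7) = [0, 1, 11, 3, 4, 5, 8, 2, 15, 6, 10, 9, 14, 12, 7, 13]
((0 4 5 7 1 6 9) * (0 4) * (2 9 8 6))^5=(1 7 5 4 9 2)(6 8)=[0, 7, 1, 3, 9, 4, 8, 5, 6, 2]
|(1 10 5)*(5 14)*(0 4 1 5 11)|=|(0 4 1 10 14 11)|=6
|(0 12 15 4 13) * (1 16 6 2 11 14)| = |(0 12 15 4 13)(1 16 6 2 11 14)| = 30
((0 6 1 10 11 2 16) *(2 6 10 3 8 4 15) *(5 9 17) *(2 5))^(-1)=(0 16 2 17 9 5 15 4 8 3 1 6 11 10)=[16, 6, 17, 1, 8, 15, 11, 7, 3, 5, 0, 10, 12, 13, 14, 4, 2, 9]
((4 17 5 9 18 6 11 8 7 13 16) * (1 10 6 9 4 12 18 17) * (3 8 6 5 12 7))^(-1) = (1 4 5 10)(3 8)(6 11)(7 16 13)(9 18 12 17) = [0, 4, 2, 8, 5, 10, 11, 16, 3, 18, 1, 6, 17, 7, 14, 15, 13, 9, 12]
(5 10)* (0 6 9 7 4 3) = (0 6 9 7 4 3)(5 10) = [6, 1, 2, 0, 3, 10, 9, 4, 8, 7, 5]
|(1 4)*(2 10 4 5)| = |(1 5 2 10 4)| = 5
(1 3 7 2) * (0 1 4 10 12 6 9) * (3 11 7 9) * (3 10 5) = (0 1 11 7 2 4 5 3 9)(6 10 12) = [1, 11, 4, 9, 5, 3, 10, 2, 8, 0, 12, 7, 6]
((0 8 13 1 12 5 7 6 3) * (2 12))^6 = (0 5 13 6 2)(1 3 12 8 7) = [5, 3, 0, 12, 4, 13, 2, 1, 7, 9, 10, 11, 8, 6]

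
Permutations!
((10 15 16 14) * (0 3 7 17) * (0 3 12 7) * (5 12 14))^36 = (0 12 10 17 16)(3 5 14 7 15) = [12, 1, 2, 5, 4, 14, 6, 15, 8, 9, 17, 11, 10, 13, 7, 3, 0, 16]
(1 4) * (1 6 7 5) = [0, 4, 2, 3, 6, 1, 7, 5] = (1 4 6 7 5)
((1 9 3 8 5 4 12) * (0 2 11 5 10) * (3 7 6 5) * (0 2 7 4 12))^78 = (0 9 12 6)(1 5 7 4)(2 8 11 10 3) = [9, 5, 8, 2, 1, 7, 0, 4, 11, 12, 3, 10, 6]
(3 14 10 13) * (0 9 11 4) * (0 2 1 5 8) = [9, 5, 1, 14, 2, 8, 6, 7, 0, 11, 13, 4, 12, 3, 10] = (0 9 11 4 2 1 5 8)(3 14 10 13)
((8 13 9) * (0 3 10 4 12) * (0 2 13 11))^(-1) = (0 11 8 9 13 2 12 4 10 3) = [11, 1, 12, 0, 10, 5, 6, 7, 9, 13, 3, 8, 4, 2]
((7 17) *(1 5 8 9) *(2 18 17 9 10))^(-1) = (1 9 7 17 18 2 10 8 5) = [0, 9, 10, 3, 4, 1, 6, 17, 5, 7, 8, 11, 12, 13, 14, 15, 16, 18, 2]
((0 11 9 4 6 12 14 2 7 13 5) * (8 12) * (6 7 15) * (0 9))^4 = (2 12 6)(4 9 5 13 7)(8 15 14) = [0, 1, 12, 3, 9, 13, 2, 4, 15, 5, 10, 11, 6, 7, 8, 14]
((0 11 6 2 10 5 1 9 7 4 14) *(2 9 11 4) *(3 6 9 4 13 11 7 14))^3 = (0 9 13 14 11)(1 10 7 5 2) = [9, 10, 1, 3, 4, 2, 6, 5, 8, 13, 7, 0, 12, 14, 11]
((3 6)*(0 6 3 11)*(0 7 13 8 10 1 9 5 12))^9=(0 5 1 8 7 6 12 9 10 13 11)=[5, 8, 2, 3, 4, 1, 12, 6, 7, 10, 13, 0, 9, 11]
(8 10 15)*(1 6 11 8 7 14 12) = [0, 6, 2, 3, 4, 5, 11, 14, 10, 9, 15, 8, 1, 13, 12, 7] = (1 6 11 8 10 15 7 14 12)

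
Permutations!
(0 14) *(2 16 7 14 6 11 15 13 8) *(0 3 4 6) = (2 16 7 14 3 4 6 11 15 13 8) = [0, 1, 16, 4, 6, 5, 11, 14, 2, 9, 10, 15, 12, 8, 3, 13, 7]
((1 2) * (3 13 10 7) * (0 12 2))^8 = (13) = [0, 1, 2, 3, 4, 5, 6, 7, 8, 9, 10, 11, 12, 13]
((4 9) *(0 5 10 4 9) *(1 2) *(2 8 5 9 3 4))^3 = [4, 10, 5, 9, 3, 1, 6, 7, 2, 0, 8] = (0 4 3 9)(1 10 8 2 5)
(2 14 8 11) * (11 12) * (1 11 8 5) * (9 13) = [0, 11, 14, 3, 4, 1, 6, 7, 12, 13, 10, 2, 8, 9, 5] = (1 11 2 14 5)(8 12)(9 13)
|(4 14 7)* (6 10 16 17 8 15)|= 6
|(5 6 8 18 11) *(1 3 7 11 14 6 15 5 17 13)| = 12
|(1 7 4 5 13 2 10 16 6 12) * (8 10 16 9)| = 9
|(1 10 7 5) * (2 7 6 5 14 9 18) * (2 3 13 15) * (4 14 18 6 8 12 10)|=6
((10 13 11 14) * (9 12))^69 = (9 12)(10 13 11 14) = [0, 1, 2, 3, 4, 5, 6, 7, 8, 12, 13, 14, 9, 11, 10]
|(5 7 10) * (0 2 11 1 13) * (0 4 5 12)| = 10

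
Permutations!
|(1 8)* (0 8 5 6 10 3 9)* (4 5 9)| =|(0 8 1 9)(3 4 5 6 10)| =20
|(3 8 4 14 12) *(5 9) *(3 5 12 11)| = 15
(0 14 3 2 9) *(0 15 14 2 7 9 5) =[2, 1, 5, 7, 4, 0, 6, 9, 8, 15, 10, 11, 12, 13, 3, 14] =(0 2 5)(3 7 9 15 14)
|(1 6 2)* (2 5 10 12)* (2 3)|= 7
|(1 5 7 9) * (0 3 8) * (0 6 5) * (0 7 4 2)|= |(0 3 8 6 5 4 2)(1 7 9)|= 21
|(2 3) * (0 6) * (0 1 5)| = 4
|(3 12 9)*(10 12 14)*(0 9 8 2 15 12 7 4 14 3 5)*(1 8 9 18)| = |(0 18 1 8 2 15 12 9 5)(4 14 10 7)| = 36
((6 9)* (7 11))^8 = [0, 1, 2, 3, 4, 5, 6, 7, 8, 9, 10, 11] = (11)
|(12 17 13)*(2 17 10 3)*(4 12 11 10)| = |(2 17 13 11 10 3)(4 12)| = 6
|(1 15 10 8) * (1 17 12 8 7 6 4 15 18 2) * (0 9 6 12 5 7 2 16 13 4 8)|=8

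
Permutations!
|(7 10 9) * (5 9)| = |(5 9 7 10)| = 4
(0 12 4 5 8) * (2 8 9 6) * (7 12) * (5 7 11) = [11, 1, 8, 3, 7, 9, 2, 12, 0, 6, 10, 5, 4] = (0 11 5 9 6 2 8)(4 7 12)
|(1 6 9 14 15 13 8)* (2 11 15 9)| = |(1 6 2 11 15 13 8)(9 14)| = 14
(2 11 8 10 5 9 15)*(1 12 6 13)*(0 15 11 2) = (0 15)(1 12 6 13)(5 9 11 8 10) = [15, 12, 2, 3, 4, 9, 13, 7, 10, 11, 5, 8, 6, 1, 14, 0]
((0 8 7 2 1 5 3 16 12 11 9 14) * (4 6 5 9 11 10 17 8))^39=(0 8 5 1 12)(2 16 14 17 6)(3 9 10 4 7)=[8, 12, 16, 9, 7, 1, 2, 3, 5, 10, 4, 11, 0, 13, 17, 15, 14, 6]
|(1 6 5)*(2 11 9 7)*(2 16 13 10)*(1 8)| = 28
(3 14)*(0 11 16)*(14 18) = (0 11 16)(3 18 14) = [11, 1, 2, 18, 4, 5, 6, 7, 8, 9, 10, 16, 12, 13, 3, 15, 0, 17, 14]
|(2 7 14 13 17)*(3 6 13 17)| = |(2 7 14 17)(3 6 13)| = 12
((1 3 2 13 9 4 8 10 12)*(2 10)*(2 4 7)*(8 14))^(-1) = (1 12 10 3)(2 7 9 13)(4 8 14) = [0, 12, 7, 1, 8, 5, 6, 9, 14, 13, 3, 11, 10, 2, 4]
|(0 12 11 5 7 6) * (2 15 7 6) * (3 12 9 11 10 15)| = |(0 9 11 5 6)(2 3 12 10 15 7)| = 30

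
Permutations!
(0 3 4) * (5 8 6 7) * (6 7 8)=(0 3 4)(5 6 8 7)=[3, 1, 2, 4, 0, 6, 8, 5, 7]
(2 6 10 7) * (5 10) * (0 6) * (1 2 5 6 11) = (0 11 1 2)(5 10 7) = [11, 2, 0, 3, 4, 10, 6, 5, 8, 9, 7, 1]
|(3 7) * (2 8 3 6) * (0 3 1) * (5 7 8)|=|(0 3 8 1)(2 5 7 6)|=4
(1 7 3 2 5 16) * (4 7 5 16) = (1 5 4 7 3 2 16) = [0, 5, 16, 2, 7, 4, 6, 3, 8, 9, 10, 11, 12, 13, 14, 15, 1]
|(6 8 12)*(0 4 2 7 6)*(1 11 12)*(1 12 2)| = 9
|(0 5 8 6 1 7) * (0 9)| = 7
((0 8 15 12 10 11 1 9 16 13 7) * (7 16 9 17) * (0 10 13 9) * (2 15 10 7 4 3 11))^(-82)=[9, 3, 10, 17, 1, 5, 6, 7, 0, 16, 8, 4, 15, 12, 14, 2, 13, 11]=(0 9 16 13 12 15 2 10 8)(1 3 17 11 4)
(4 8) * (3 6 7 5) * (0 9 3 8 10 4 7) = [9, 1, 2, 6, 10, 8, 0, 5, 7, 3, 4] = (0 9 3 6)(4 10)(5 8 7)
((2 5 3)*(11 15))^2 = (15)(2 3 5) = [0, 1, 3, 5, 4, 2, 6, 7, 8, 9, 10, 11, 12, 13, 14, 15]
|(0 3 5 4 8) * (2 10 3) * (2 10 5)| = |(0 10 3 2 5 4 8)| = 7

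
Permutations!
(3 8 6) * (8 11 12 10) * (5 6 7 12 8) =(3 11 8 7 12 10 5 6) =[0, 1, 2, 11, 4, 6, 3, 12, 7, 9, 5, 8, 10]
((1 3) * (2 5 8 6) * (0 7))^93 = (0 7)(1 3)(2 5 8 6) = [7, 3, 5, 1, 4, 8, 2, 0, 6]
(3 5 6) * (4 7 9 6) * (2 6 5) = [0, 1, 6, 2, 7, 4, 3, 9, 8, 5] = (2 6 3)(4 7 9 5)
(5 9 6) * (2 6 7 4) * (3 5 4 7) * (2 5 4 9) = (2 6 9 3 4 5) = [0, 1, 6, 4, 5, 2, 9, 7, 8, 3]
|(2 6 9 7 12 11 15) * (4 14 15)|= |(2 6 9 7 12 11 4 14 15)|= 9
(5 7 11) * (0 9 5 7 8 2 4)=(0 9 5 8 2 4)(7 11)=[9, 1, 4, 3, 0, 8, 6, 11, 2, 5, 10, 7]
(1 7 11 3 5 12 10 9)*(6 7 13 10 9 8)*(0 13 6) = [13, 6, 2, 5, 4, 12, 7, 11, 0, 1, 8, 3, 9, 10] = (0 13 10 8)(1 6 7 11 3 5 12 9)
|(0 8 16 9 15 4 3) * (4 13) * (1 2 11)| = 24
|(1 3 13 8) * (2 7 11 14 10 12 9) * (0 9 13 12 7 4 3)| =|(0 9 2 4 3 12 13 8 1)(7 11 14 10)| =36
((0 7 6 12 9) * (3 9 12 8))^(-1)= [9, 1, 2, 8, 4, 5, 7, 0, 6, 3, 10, 11, 12]= (12)(0 9 3 8 6 7)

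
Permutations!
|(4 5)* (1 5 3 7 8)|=6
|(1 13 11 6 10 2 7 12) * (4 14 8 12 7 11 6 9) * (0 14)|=|(0 14 8 12 1 13 6 10 2 11 9 4)|=12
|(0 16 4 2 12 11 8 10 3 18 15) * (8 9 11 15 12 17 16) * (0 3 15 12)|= 12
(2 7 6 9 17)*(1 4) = [0, 4, 7, 3, 1, 5, 9, 6, 8, 17, 10, 11, 12, 13, 14, 15, 16, 2] = (1 4)(2 7 6 9 17)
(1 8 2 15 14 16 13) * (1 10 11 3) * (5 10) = (1 8 2 15 14 16 13 5 10 11 3) = [0, 8, 15, 1, 4, 10, 6, 7, 2, 9, 11, 3, 12, 5, 16, 14, 13]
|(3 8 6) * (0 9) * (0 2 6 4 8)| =10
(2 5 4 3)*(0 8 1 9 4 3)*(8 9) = [9, 8, 5, 2, 0, 3, 6, 7, 1, 4] = (0 9 4)(1 8)(2 5 3)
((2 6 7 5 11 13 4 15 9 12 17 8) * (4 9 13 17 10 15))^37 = [0, 1, 7, 3, 4, 17, 5, 11, 6, 10, 13, 8, 15, 12, 14, 9, 16, 2] = (2 7 11 8 6 5 17)(9 10 13 12 15)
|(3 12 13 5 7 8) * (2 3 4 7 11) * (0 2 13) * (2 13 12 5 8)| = 10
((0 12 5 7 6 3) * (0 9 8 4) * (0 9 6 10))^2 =[5, 1, 2, 3, 8, 10, 6, 0, 9, 4, 12, 11, 7] =(0 5 10 12 7)(4 8 9)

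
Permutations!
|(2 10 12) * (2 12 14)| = |(2 10 14)| = 3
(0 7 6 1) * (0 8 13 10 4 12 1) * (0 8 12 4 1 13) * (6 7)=(0 6 8)(1 12 13 10)=[6, 12, 2, 3, 4, 5, 8, 7, 0, 9, 1, 11, 13, 10]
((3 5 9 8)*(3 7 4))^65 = (3 4 7 8 9 5) = [0, 1, 2, 4, 7, 3, 6, 8, 9, 5]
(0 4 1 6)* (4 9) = (0 9 4 1 6) = [9, 6, 2, 3, 1, 5, 0, 7, 8, 4]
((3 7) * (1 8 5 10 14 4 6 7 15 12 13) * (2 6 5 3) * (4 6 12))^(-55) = [0, 2, 14, 13, 8, 3, 5, 10, 12, 9, 15, 11, 6, 7, 4, 1] = (1 2 14 4 8 12 6 5 3 13 7 10 15)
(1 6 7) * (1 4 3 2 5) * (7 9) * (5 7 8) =(1 6 9 8 5)(2 7 4 3) =[0, 6, 7, 2, 3, 1, 9, 4, 5, 8]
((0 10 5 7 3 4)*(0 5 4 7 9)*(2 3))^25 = [0, 1, 3, 7, 4, 5, 6, 2, 8, 9, 10] = (10)(2 3 7)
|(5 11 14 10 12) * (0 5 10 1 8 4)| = 14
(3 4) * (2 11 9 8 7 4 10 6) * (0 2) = (0 2 11 9 8 7 4 3 10 6) = [2, 1, 11, 10, 3, 5, 0, 4, 7, 8, 6, 9]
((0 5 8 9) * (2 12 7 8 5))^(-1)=(0 9 8 7 12 2)=[9, 1, 0, 3, 4, 5, 6, 12, 7, 8, 10, 11, 2]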